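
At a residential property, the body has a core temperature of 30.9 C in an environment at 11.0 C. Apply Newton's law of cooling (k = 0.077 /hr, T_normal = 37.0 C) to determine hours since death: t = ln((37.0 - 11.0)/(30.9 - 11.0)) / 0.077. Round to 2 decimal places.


Using Newton's law of cooling:
t = ln((T_normal - T_ambient) / (T_body - T_ambient)) / k
T_normal - T_ambient = 26.0
T_body - T_ambient = 19.9
Ratio = 1.306533
ln(ratio) = 0.267377
t = 0.267377 / 0.077 = 3.47 hours

3.47


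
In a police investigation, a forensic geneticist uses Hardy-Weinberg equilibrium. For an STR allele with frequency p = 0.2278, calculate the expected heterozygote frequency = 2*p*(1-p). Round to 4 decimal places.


Hardy-Weinberg heterozygote frequency:
q = 1 - p = 1 - 0.2278 = 0.7722
2pq = 2 * 0.2278 * 0.7722 = 0.3518

0.3518


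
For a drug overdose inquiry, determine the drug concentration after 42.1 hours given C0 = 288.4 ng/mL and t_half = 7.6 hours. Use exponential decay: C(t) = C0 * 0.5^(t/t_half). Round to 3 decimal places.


Drug concentration decay:
Number of half-lives = t / t_half = 42.1 / 7.6 = 5.539474
Decay factor = 0.5^5.539474 = 0.02150068
C(t) = 288.4 * 0.02150068 = 6.201 ng/mL

6.201


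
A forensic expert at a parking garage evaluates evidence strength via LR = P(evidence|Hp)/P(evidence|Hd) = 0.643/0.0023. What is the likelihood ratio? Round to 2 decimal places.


Likelihood ratio calculation:
LR = P(E|Hp) / P(E|Hd)
LR = 0.643 / 0.0023
LR = 279.57

279.57


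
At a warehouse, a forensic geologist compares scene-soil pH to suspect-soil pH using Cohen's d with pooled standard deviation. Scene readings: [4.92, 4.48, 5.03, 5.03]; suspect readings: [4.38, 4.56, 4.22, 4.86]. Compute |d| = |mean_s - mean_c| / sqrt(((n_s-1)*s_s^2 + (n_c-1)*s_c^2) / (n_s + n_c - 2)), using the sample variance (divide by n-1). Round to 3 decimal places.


Pooled-variance Cohen's d for soil pH comparison:
Scene mean = 19.46 / 4 = 4.865
Suspect mean = 18.02 / 4 = 4.505
Scene sample variance s_s^2 = 0.068567
Suspect sample variance s_c^2 = 0.0753
Pooled variance = ((n_s-1)*s_s^2 + (n_c-1)*s_c^2) / (n_s + n_c - 2) = 0.071933
Pooled SD = sqrt(0.071933) = 0.268203
Mean difference = 0.36
|d| = |0.36| / 0.268203 = 1.342

1.342


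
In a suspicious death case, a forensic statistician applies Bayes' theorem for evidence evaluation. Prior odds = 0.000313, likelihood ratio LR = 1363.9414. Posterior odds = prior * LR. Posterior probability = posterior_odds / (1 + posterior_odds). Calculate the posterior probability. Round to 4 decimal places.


Bayesian evidence evaluation:
Posterior odds = prior_odds * LR = 0.000313 * 1363.9414 = 0.4269137
Posterior probability = posterior_odds / (1 + posterior_odds)
= 0.4269137 / (1 + 0.4269137)
= 0.4269137 / 1.4269137
= 0.2992

0.2992


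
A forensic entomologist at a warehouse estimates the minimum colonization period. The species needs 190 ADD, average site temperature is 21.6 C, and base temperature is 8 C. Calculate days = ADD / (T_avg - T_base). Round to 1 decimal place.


Insect development time:
Effective temperature = avg_temp - T_base = 21.6 - 8 = 13.6 C
Days = ADD / effective_temp = 190 / 13.6 = 14.0 days

14.0


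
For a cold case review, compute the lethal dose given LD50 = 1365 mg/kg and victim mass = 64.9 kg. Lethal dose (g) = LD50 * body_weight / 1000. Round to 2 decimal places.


Lethal dose calculation:
Lethal dose = LD50 * body_weight / 1000
= 1365 * 64.9 / 1000
= 88588.5 / 1000
= 88.59 g

88.59


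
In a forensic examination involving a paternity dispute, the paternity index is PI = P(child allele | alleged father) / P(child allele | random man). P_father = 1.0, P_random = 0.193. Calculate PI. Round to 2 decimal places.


Paternity Index calculation:
PI = P(allele|father) / P(allele|random)
PI = 1.0 / 0.193
PI = 5.18

5.18


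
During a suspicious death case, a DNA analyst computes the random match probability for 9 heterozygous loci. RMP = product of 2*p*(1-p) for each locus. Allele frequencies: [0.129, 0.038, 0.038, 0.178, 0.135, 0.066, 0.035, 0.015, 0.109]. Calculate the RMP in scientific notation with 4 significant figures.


Computing RMP for 9 loci:
Locus 1: 2 * 0.129 * 0.871 = 0.224718
Locus 2: 2 * 0.038 * 0.962 = 0.073112
Locus 3: 2 * 0.038 * 0.962 = 0.073112
Locus 4: 2 * 0.178 * 0.822 = 0.292632
Locus 5: 2 * 0.135 * 0.865 = 0.23355
Locus 6: 2 * 0.066 * 0.934 = 0.123288
Locus 7: 2 * 0.035 * 0.965 = 0.06755
Locus 8: 2 * 0.015 * 0.985 = 0.02955
Locus 9: 2 * 0.109 * 0.891 = 0.194238
RMP = 3.924e-09

3.924e-09


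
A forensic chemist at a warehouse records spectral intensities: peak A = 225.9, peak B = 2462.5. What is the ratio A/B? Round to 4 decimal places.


Spectral peak ratio:
Peak A = 225.9 counts
Peak B = 2462.5 counts
Ratio = 225.9 / 2462.5 = 0.0917

0.0917


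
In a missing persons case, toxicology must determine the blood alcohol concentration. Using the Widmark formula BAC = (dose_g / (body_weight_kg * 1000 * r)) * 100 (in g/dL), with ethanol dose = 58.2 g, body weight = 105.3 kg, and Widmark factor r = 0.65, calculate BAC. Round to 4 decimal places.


Applying the Widmark formula:
BAC = (dose_g / (body_wt * 1000 * r)) * 100
Denominator = 105.3 * 1000 * 0.65 = 68445
BAC = (58.2 / 68445) * 100
BAC = 0.0850 g/dL

0.0850


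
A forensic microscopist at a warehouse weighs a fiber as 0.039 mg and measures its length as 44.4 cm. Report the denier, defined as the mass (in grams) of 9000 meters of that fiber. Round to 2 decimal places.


Denier calculation:
Mass in grams = 0.039 mg / 1000 = 0.000039 g
Length in meters = 44.4 cm / 100 = 0.444 m
Linear density = mass / length = 0.000039 / 0.444 = 0.00008784 g/m
Denier = (g/m) * 9000 = 0.00008784 * 9000 = 0.79

0.79


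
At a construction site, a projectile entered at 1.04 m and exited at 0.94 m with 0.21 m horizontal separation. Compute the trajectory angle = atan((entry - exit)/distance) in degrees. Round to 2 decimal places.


Bullet trajectory angle:
Height difference = 1.04 - 0.94 = 0.1 m
angle = atan(0.1 / 0.21)
angle = atan(0.47619)
angle = 25.46 degrees

25.46


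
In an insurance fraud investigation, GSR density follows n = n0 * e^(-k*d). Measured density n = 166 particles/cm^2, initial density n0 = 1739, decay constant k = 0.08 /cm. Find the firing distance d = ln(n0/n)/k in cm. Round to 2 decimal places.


GSR distance calculation:
n0/n = 1739 / 166 = 10.475904
ln(n0/n) = 2.349078
d = 2.349078 / 0.08 = 29.36 cm

29.36


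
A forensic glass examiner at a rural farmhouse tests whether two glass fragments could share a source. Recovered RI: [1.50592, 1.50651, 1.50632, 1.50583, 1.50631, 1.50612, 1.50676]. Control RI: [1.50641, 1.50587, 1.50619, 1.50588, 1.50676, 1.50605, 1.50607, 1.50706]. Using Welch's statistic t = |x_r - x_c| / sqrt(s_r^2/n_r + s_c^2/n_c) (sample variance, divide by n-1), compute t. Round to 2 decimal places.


Welch's t-criterion for glass RI comparison:
Recovered mean = sum / n_r = 10.54377 / 7 = 1.5062529
Control mean = sum / n_c = 12.05029 / 8 = 1.5062863
Recovered sample variance s_r^2 = 1.0639e-07
Control sample variance s_c^2 = 1.84084e-07
Welch SE (unpooled) = sqrt(s_r^2/n_r + s_c^2/n_c) = sqrt(1.51986e-08 + 2.30105e-08) = sqrt(3.82091e-08) = 0.000195471
|mean_r - mean_c| = 3.33929e-05
t = 3.33929e-05 / 0.000195471 = 0.17

0.17


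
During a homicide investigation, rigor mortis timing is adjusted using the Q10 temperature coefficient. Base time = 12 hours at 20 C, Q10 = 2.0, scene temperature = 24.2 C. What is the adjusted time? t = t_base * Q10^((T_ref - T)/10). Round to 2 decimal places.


Rigor mortis time adjustment:
Exponent = (T_ref - T_actual) / 10 = (20 - 24.2) / 10 = -0.42
Q10 factor = 2.0^-0.42 = 0.74742
t_adjusted = 12 * 0.74742 = 8.97 hours

8.97


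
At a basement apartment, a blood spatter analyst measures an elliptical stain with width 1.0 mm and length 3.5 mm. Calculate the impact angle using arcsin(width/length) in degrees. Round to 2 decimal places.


Blood spatter impact angle calculation:
width / length = 1.0 / 3.5 = 0.285714
angle = arcsin(0.285714)
angle = 16.60 degrees

16.60


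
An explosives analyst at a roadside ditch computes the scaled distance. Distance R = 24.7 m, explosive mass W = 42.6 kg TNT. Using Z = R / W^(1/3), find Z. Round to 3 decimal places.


Scaled distance calculation:
W^(1/3) = 42.6^(1/3) = 3.492501
Z = R / W^(1/3) = 24.7 / 3.492501
Z = 7.072 m/kg^(1/3)

7.072


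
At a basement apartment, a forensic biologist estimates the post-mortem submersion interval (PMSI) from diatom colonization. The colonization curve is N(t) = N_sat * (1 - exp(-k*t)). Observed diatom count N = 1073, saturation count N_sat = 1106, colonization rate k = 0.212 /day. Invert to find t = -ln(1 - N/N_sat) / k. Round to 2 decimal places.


PMSI from diatom colonization curve:
N / N_sat = 1073 / 1106 = 0.970163
1 - N/N_sat = 0.029837
ln(1 - N/N_sat) = -3.512006
t = -ln(1 - N/N_sat) / k = -(-3.512006) / 0.212 = 16.57 days

16.57


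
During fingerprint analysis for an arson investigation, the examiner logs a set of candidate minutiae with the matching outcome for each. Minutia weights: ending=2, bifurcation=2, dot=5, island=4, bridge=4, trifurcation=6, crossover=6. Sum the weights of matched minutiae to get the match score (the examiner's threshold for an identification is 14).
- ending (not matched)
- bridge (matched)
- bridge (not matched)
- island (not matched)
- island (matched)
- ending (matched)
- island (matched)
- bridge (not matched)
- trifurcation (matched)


Weighted minutiae match score:
  ending: not matched, +0
  bridge: matched, +4 (running total 4)
  bridge: not matched, +0
  island: not matched, +0
  island: matched, +4 (running total 8)
  ending: matched, +2 (running total 10)
  island: matched, +4 (running total 14)
  bridge: not matched, +0
  trifurcation: matched, +6 (running total 20)
Total score = 20
Threshold = 14; verdict = identification

20


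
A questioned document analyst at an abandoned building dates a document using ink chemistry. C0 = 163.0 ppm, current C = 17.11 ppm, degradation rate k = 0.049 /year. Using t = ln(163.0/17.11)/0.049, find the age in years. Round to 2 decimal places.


Document age estimation:
C0/C = 163.0 / 17.11 = 9.526593
ln(C0/C) = 2.254087
t = 2.254087 / 0.049 = 46.00 years

46.00


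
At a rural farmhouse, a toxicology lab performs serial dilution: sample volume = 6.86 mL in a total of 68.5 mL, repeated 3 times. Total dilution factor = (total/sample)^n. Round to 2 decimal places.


Dilution factor calculation:
Single dilution = V_total / V_sample = 68.5 / 6.86 ≈ 9.985423
Number of dilutions = 3
Total DF = (68.5 / 6.86)^3 (full precision, rounded at the end) = 995.63

995.63


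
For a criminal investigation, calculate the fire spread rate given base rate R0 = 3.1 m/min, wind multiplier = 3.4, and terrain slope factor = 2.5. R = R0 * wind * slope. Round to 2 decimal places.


Fire spread rate calculation:
R = R0 * wind_factor * slope_factor
= 3.1 * 3.4 * 2.5
= 10.54 * 2.5
= 26.35 m/min

26.35


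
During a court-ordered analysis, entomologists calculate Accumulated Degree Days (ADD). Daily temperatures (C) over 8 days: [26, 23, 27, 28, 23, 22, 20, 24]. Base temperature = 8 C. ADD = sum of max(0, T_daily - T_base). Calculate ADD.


Computing ADD day by day:
Day 1: max(0, 26 - 8) = 18
Day 2: max(0, 23 - 8) = 15
Day 3: max(0, 27 - 8) = 19
Day 4: max(0, 28 - 8) = 20
Day 5: max(0, 23 - 8) = 15
Day 6: max(0, 22 - 8) = 14
Day 7: max(0, 20 - 8) = 12
Day 8: max(0, 24 - 8) = 16
Total ADD = 129

129


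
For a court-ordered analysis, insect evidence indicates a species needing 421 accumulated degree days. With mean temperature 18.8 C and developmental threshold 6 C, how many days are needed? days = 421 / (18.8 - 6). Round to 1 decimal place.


Insect development time:
Effective temperature = avg_temp - T_base = 18.8 - 6 = 12.8 C
Days = ADD / effective_temp = 421 / 12.8 = 32.9 days

32.9


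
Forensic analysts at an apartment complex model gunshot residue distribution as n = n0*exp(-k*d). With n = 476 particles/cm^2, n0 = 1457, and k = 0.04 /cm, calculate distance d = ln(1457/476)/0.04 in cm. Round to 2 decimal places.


GSR distance calculation:
n0/n = 1457 / 476 = 3.060924
ln(n0/n) = 1.118717
d = 1.118717 / 0.04 = 27.97 cm

27.97


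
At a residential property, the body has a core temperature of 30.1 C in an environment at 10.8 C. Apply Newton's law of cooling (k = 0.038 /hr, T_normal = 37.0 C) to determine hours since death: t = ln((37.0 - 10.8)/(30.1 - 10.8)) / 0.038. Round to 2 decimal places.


Using Newton's law of cooling:
t = ln((T_normal - T_ambient) / (T_body - T_ambient)) / k
T_normal - T_ambient = 26.2
T_body - T_ambient = 19.3
Ratio = 1.357513
ln(ratio) = 0.305654
t = 0.305654 / 0.038 = 8.04 hours

8.04


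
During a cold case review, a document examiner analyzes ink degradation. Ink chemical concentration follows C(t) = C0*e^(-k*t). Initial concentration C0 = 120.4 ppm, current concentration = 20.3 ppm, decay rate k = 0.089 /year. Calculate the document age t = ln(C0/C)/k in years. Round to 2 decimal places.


Document age estimation:
C0/C = 120.4 / 20.3 = 5.931034
ln(C0/C) = 1.780199
t = 1.780199 / 0.089 = 20.00 years

20.00


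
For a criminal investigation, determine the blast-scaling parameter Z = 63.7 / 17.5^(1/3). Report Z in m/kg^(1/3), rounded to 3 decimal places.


Scaled distance calculation:
W^(1/3) = 17.5^(1/3) = 2.596247
Z = R / W^(1/3) = 63.7 / 2.596247
Z = 24.535 m/kg^(1/3)

24.535


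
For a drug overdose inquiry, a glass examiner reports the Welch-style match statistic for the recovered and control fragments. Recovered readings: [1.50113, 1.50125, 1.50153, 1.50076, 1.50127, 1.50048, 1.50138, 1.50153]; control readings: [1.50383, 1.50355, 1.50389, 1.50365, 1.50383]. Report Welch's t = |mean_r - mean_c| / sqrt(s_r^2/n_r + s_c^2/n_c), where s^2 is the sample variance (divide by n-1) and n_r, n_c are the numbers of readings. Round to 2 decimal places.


Welch's t-criterion for glass RI comparison:
Recovered mean = sum / n_r = 12.00933 / 8 = 1.5011663
Control mean = sum / n_c = 7.51875 / 5 = 1.50375
Recovered sample variance s_r^2 = 1.37912e-07
Control sample variance s_c^2 = 2.06e-08
Welch SE (unpooled) = sqrt(s_r^2/n_r + s_c^2/n_c) = sqrt(1.72391e-08 + 4.12e-09) = sqrt(2.13591e-08) = 0.000146148
|mean_r - mean_c| = 0.00258375
t = 0.00258375 / 0.000146148 = 17.68

17.68


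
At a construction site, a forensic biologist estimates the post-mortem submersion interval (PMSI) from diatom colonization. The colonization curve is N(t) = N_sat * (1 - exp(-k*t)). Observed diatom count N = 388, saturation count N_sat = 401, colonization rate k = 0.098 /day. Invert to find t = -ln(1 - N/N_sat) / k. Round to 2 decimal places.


PMSI from diatom colonization curve:
N / N_sat = 388 / 401 = 0.967581
1 - N/N_sat = 0.032419
ln(1 - N/N_sat) = -3.429011
t = -ln(1 - N/N_sat) / k = -(-3.429011) / 0.098 = 34.99 days

34.99


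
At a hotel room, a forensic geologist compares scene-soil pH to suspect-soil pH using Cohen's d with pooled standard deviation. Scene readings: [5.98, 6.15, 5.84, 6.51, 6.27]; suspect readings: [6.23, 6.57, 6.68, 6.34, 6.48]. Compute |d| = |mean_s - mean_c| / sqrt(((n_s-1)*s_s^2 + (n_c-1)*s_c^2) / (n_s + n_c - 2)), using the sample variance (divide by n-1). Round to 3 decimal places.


Pooled-variance Cohen's d for soil pH comparison:
Scene mean = 30.75 / 5 = 6.15
Suspect mean = 32.3 / 5 = 6.46
Scene sample variance s_s^2 = 0.06725
Suspect sample variance s_c^2 = 0.03205
Pooled variance = ((n_s-1)*s_s^2 + (n_c-1)*s_c^2) / (n_s + n_c - 2) = 0.04965
Pooled SD = sqrt(0.04965) = 0.222823
Mean difference = -0.31
|d| = |-0.31| / 0.222823 = 1.391

1.391


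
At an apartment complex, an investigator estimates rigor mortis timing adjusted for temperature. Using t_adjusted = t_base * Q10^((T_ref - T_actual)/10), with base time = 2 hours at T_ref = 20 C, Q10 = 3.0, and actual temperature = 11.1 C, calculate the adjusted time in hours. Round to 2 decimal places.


Rigor mortis time adjustment:
Exponent = (T_ref - T_actual) / 10 = (20 - 11.1) / 10 = 0.89
Q10 factor = 3.0^0.89 = 2.65851
t_adjusted = 2 * 2.65851 = 5.32 hours

5.32


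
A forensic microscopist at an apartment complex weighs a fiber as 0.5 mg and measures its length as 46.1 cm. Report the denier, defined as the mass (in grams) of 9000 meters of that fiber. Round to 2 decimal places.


Denier calculation:
Mass in grams = 0.5 mg / 1000 = 0.0005 g
Length in meters = 46.1 cm / 100 = 0.461 m
Linear density = mass / length = 0.0005 / 0.461 = 0.0010846 g/m
Denier = (g/m) * 9000 = 0.0010846 * 9000 = 9.76

9.76


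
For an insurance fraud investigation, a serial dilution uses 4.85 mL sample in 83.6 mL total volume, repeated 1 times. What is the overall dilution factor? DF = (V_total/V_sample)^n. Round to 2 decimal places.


Dilution factor calculation:
Single dilution = V_total / V_sample = 83.6 / 4.85 ≈ 17.237113
Number of dilutions = 1
Total DF = (83.6 / 4.85)^1 (full precision, rounded at the end) = 17.24

17.24


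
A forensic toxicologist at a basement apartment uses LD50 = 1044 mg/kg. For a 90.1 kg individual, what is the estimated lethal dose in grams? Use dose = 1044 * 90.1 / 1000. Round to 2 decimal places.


Lethal dose calculation:
Lethal dose = LD50 * body_weight / 1000
= 1044 * 90.1 / 1000
= 94064.4 / 1000
= 94.06 g

94.06


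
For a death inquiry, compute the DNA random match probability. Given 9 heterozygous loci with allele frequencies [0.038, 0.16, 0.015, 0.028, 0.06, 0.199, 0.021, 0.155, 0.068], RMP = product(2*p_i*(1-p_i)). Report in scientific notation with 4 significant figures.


Computing RMP for 9 loci:
Locus 1: 2 * 0.038 * 0.962 = 0.073112
Locus 2: 2 * 0.16 * 0.84 = 0.2688
Locus 3: 2 * 0.015 * 0.985 = 0.02955
Locus 4: 2 * 0.028 * 0.972 = 0.054432
Locus 5: 2 * 0.06 * 0.94 = 0.1128
Locus 6: 2 * 0.199 * 0.801 = 0.318798
Locus 7: 2 * 0.021 * 0.979 = 0.041118
Locus 8: 2 * 0.155 * 0.845 = 0.26195
Locus 9: 2 * 0.068 * 0.932 = 0.126752
RMP = 1.552e-09

1.552e-09


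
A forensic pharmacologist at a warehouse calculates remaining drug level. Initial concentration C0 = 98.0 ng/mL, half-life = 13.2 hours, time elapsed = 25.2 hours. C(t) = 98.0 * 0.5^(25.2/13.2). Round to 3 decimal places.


Drug concentration decay:
Number of half-lives = t / t_half = 25.2 / 13.2 = 1.909091
Decay factor = 0.5^1.909091 = 0.26626026
C(t) = 98.0 * 0.26626026 = 26.094 ng/mL

26.094


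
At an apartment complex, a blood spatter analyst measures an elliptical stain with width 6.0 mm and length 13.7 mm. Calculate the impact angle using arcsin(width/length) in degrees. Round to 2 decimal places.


Blood spatter impact angle calculation:
width / length = 6.0 / 13.7 = 0.437956
angle = arcsin(0.437956)
angle = 25.97 degrees

25.97


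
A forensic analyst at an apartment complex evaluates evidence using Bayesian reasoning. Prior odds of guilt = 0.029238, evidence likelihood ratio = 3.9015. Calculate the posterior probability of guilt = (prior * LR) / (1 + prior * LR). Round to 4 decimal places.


Bayesian evidence evaluation:
Posterior odds = prior_odds * LR = 0.029238 * 3.9015 = 0.1140721
Posterior probability = posterior_odds / (1 + posterior_odds)
= 0.1140721 / (1 + 0.1140721)
= 0.1140721 / 1.1140721
= 0.1024

0.1024


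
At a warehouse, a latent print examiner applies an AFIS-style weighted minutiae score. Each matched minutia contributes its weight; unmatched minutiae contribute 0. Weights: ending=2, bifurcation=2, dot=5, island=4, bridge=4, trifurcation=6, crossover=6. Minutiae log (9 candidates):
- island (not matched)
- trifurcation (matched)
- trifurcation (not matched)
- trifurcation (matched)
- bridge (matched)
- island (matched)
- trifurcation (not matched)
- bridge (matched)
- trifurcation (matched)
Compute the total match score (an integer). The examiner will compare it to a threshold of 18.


Weighted minutiae match score:
  island: not matched, +0
  trifurcation: matched, +6 (running total 6)
  trifurcation: not matched, +0
  trifurcation: matched, +6 (running total 12)
  bridge: matched, +4 (running total 16)
  island: matched, +4 (running total 20)
  trifurcation: not matched, +0
  bridge: matched, +4 (running total 24)
  trifurcation: matched, +6 (running total 30)
Total score = 30
Threshold = 18; verdict = identification

30


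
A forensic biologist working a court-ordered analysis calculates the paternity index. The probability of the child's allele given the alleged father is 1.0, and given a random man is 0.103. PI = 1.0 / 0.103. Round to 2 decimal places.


Paternity Index calculation:
PI = P(allele|father) / P(allele|random)
PI = 1.0 / 0.103
PI = 9.71

9.71


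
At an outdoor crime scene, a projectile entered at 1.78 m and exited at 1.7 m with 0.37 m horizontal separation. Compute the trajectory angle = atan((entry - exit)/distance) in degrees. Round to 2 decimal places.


Bullet trajectory angle:
Height difference = 1.78 - 1.7 = 0.08 m
angle = atan(0.08 / 0.37)
angle = atan(0.216216)
angle = 12.20 degrees

12.20


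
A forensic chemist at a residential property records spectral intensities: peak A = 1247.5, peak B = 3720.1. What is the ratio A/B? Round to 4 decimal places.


Spectral peak ratio:
Peak A = 1247.5 counts
Peak B = 3720.1 counts
Ratio = 1247.5 / 3720.1 = 0.3353

0.3353


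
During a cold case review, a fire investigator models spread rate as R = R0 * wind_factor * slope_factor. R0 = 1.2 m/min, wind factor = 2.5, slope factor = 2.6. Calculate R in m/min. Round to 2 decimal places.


Fire spread rate calculation:
R = R0 * wind_factor * slope_factor
= 1.2 * 2.5 * 2.6
= 3 * 2.6
= 7.80 m/min

7.80


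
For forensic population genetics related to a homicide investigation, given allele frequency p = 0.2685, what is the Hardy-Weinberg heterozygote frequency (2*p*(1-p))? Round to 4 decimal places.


Hardy-Weinberg heterozygote frequency:
q = 1 - p = 1 - 0.2685 = 0.7315
2pq = 2 * 0.2685 * 0.7315 = 0.3928

0.3928


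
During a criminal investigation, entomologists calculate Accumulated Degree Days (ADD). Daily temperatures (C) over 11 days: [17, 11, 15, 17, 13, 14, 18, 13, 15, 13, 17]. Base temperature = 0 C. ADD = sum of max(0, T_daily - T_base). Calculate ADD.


Computing ADD day by day:
Day 1: max(0, 17 - 0) = 17
Day 2: max(0, 11 - 0) = 11
Day 3: max(0, 15 - 0) = 15
Day 4: max(0, 17 - 0) = 17
Day 5: max(0, 13 - 0) = 13
Day 6: max(0, 14 - 0) = 14
Day 7: max(0, 18 - 0) = 18
Day 8: max(0, 13 - 0) = 13
Day 9: max(0, 15 - 0) = 15
Day 10: max(0, 13 - 0) = 13
Day 11: max(0, 17 - 0) = 17
Total ADD = 163

163


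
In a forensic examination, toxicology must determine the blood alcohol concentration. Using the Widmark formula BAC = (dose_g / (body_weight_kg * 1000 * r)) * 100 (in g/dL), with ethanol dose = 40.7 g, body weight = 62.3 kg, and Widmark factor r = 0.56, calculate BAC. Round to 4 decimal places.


Applying the Widmark formula:
BAC = (dose_g / (body_wt * 1000 * r)) * 100
Denominator = 62.3 * 1000 * 0.56 = 34888
BAC = (40.7 / 34888) * 100
BAC = 0.1167 g/dL

0.1167


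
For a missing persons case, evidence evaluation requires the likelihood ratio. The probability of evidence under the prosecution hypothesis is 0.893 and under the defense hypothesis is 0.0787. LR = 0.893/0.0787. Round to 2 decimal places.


Likelihood ratio calculation:
LR = P(E|Hp) / P(E|Hd)
LR = 0.893 / 0.0787
LR = 11.35

11.35


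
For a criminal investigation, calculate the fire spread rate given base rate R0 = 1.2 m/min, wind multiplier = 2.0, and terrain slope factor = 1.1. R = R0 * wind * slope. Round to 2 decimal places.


Fire spread rate calculation:
R = R0 * wind_factor * slope_factor
= 1.2 * 2.0 * 1.1
= 2.4 * 1.1
= 2.64 m/min

2.64


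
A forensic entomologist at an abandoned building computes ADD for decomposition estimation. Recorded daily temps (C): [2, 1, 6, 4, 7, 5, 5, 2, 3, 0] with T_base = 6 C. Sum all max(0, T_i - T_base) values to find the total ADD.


Computing ADD day by day:
Day 1: max(0, 2 - 6) = 0
Day 2: max(0, 1 - 6) = 0
Day 3: max(0, 6 - 6) = 0
Day 4: max(0, 4 - 6) = 0
Day 5: max(0, 7 - 6) = 1
Day 6: max(0, 5 - 6) = 0
Day 7: max(0, 5 - 6) = 0
Day 8: max(0, 2 - 6) = 0
Day 9: max(0, 3 - 6) = 0
Day 10: max(0, 0 - 6) = 0
Total ADD = 1

1


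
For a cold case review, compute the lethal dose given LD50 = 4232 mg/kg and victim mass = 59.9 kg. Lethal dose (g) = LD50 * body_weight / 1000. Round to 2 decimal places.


Lethal dose calculation:
Lethal dose = LD50 * body_weight / 1000
= 4232 * 59.9 / 1000
= 253496.8 / 1000
= 253.50 g

253.50


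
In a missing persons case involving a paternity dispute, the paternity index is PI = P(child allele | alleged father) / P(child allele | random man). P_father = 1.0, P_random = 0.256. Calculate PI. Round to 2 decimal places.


Paternity Index calculation:
PI = P(allele|father) / P(allele|random)
PI = 1.0 / 0.256
PI = 3.91

3.91


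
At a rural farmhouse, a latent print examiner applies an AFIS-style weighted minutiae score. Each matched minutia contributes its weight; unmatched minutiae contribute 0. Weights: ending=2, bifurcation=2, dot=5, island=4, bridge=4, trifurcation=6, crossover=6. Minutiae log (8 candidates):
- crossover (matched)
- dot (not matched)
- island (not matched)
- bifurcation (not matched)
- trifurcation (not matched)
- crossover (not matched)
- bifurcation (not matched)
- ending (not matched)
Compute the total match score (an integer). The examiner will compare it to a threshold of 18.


Weighted minutiae match score:
  crossover: matched, +6 (running total 6)
  dot: not matched, +0
  island: not matched, +0
  bifurcation: not matched, +0
  trifurcation: not matched, +0
  crossover: not matched, +0
  bifurcation: not matched, +0
  ending: not matched, +0
Total score = 6
Threshold = 18; verdict = inconclusive

6


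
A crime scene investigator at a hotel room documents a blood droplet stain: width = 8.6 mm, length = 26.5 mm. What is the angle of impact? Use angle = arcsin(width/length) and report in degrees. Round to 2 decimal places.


Blood spatter impact angle calculation:
width / length = 8.6 / 26.5 = 0.324528
angle = arcsin(0.324528)
angle = 18.94 degrees

18.94


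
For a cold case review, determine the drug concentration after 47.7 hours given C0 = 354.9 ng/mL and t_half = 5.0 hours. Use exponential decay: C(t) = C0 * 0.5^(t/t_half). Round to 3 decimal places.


Drug concentration decay:
Number of half-lives = t / t_half = 47.7 / 5.0 = 9.54
Decay factor = 0.5^9.54 = 0.0013433
C(t) = 354.9 * 0.0013433 = 0.477 ng/mL

0.477


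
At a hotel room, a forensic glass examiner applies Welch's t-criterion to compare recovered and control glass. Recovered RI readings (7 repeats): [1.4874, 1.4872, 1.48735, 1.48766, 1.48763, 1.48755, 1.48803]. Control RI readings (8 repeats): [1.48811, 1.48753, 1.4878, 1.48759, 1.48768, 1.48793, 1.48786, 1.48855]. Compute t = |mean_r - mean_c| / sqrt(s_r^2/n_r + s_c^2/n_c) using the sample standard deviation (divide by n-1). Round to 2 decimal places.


Welch's t-criterion for glass RI comparison:
Recovered mean = sum / n_r = 10.41282 / 7 = 1.4875457
Control mean = sum / n_c = 11.90305 / 8 = 1.4878813
Recovered sample variance s_r^2 = 7.22952e-08
Control sample variance s_c^2 = 1.08241e-07
Welch SE (unpooled) = sqrt(s_r^2/n_r + s_c^2/n_c) = sqrt(1.03279e-08 + 1.35301e-08) = sqrt(2.3858e-08) = 0.00015446
|mean_r - mean_c| = 0.000335536
t = 0.000335536 / 0.00015446 = 2.17

2.17


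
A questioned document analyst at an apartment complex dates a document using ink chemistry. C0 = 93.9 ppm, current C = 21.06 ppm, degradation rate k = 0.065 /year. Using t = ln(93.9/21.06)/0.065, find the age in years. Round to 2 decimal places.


Document age estimation:
C0/C = 93.9 / 21.06 = 4.458689
ln(C0/C) = 1.494855
t = 1.494855 / 0.065 = 23.00 years

23.00


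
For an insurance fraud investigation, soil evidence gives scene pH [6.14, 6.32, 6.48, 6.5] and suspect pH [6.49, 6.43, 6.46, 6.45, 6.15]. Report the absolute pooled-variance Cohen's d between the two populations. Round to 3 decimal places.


Pooled-variance Cohen's d for soil pH comparison:
Scene mean = 25.44 / 4 = 6.36
Suspect mean = 31.98 / 5 = 6.396
Scene sample variance s_s^2 = 0.028
Suspect sample variance s_c^2 = 0.01938
Pooled variance = ((n_s-1)*s_s^2 + (n_c-1)*s_c^2) / (n_s + n_c - 2) = 0.023074
Pooled SD = sqrt(0.023074) = 0.151901
Mean difference = -0.036
|d| = |-0.036| / 0.151901 = 0.237

0.237


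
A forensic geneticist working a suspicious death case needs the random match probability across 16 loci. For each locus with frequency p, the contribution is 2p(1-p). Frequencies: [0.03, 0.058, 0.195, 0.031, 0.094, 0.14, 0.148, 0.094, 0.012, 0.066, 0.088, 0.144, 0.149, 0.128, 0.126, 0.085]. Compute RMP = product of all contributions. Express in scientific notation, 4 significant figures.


Computing RMP for 16 loci:
Locus 1: 2 * 0.03 * 0.97 = 0.0582
Locus 2: 2 * 0.058 * 0.942 = 0.109272
Locus 3: 2 * 0.195 * 0.805 = 0.31395
Locus 4: 2 * 0.031 * 0.969 = 0.060078
Locus 5: 2 * 0.094 * 0.906 = 0.170328
Locus 6: 2 * 0.14 * 0.86 = 0.2408
Locus 7: 2 * 0.148 * 0.852 = 0.252192
Locus 8: 2 * 0.094 * 0.906 = 0.170328
Locus 9: 2 * 0.012 * 0.988 = 0.023712
Locus 10: 2 * 0.066 * 0.934 = 0.123288
Locus 11: 2 * 0.088 * 0.912 = 0.160512
Locus 12: 2 * 0.144 * 0.856 = 0.246528
Locus 13: 2 * 0.149 * 0.851 = 0.253598
Locus 14: 2 * 0.128 * 0.872 = 0.223232
Locus 15: 2 * 0.126 * 0.874 = 0.220248
Locus 16: 2 * 0.085 * 0.915 = 0.15555
RMP = 4.741e-14

4.741e-14


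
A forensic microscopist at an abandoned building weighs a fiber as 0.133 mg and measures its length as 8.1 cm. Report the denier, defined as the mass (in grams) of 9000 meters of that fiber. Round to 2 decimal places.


Denier calculation:
Mass in grams = 0.133 mg / 1000 = 0.000133 g
Length in meters = 8.1 cm / 100 = 0.081 m
Linear density = mass / length = 0.000133 / 0.081 = 0.00164198 g/m
Denier = (g/m) * 9000 = 0.00164198 * 9000 = 14.78

14.78


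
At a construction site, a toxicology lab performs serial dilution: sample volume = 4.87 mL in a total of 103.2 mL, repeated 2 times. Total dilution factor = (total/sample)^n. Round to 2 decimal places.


Dilution factor calculation:
Single dilution = V_total / V_sample = 103.2 / 4.87 ≈ 21.190965
Number of dilutions = 2
Total DF = (103.2 / 4.87)^2 (full precision, rounded at the end) = 449.06

449.06


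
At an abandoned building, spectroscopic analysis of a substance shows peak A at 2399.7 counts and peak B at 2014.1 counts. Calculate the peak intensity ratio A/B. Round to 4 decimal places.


Spectral peak ratio:
Peak A = 2399.7 counts
Peak B = 2014.1 counts
Ratio = 2399.7 / 2014.1 = 1.1915

1.1915


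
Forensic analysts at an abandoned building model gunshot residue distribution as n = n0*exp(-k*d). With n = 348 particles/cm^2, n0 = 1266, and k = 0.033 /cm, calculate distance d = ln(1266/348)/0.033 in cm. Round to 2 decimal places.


GSR distance calculation:
n0/n = 1266 / 348 = 3.637931
ln(n0/n) = 1.291415
d = 1.291415 / 0.033 = 39.13 cm

39.13


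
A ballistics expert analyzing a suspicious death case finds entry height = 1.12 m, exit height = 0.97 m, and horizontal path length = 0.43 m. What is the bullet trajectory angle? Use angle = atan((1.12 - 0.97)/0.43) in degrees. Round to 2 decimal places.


Bullet trajectory angle:
Height difference = 1.12 - 0.97 = 0.15 m
angle = atan(0.15 / 0.43)
angle = atan(0.348837)
angle = 19.23 degrees

19.23


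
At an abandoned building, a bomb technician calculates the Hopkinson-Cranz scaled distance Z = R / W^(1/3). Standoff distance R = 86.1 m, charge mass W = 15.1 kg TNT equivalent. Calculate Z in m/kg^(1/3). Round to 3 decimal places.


Scaled distance calculation:
W^(1/3) = 15.1^(1/3) = 2.47168
Z = R / W^(1/3) = 86.1 / 2.47168
Z = 34.835 m/kg^(1/3)

34.835


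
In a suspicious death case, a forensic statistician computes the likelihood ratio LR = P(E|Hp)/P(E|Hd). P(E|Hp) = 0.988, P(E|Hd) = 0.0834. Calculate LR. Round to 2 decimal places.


Likelihood ratio calculation:
LR = P(E|Hp) / P(E|Hd)
LR = 0.988 / 0.0834
LR = 11.85

11.85


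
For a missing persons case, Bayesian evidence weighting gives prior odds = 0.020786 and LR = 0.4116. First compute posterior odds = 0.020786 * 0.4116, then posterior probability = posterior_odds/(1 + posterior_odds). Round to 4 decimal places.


Bayesian evidence evaluation:
Posterior odds = prior_odds * LR = 0.020786 * 0.4116 = 0.008555518
Posterior probability = posterior_odds / (1 + posterior_odds)
= 0.008555518 / (1 + 0.008555518)
= 0.008555518 / 1.008555518
= 0.0085

0.0085


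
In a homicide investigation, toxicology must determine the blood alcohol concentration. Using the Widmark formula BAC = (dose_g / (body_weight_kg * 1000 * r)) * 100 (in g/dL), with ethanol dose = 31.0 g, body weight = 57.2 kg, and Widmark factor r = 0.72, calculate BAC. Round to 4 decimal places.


Applying the Widmark formula:
BAC = (dose_g / (body_wt * 1000 * r)) * 100
Denominator = 57.2 * 1000 * 0.72 = 41184
BAC = (31.0 / 41184) * 100
BAC = 0.0753 g/dL

0.0753


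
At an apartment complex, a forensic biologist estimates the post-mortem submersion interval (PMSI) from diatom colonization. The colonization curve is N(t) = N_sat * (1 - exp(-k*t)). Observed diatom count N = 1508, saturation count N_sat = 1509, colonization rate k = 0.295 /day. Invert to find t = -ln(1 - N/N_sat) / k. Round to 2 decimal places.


PMSI from diatom colonization curve:
N / N_sat = 1508 / 1509 = 0.999337
1 - N/N_sat = 0.000663
ln(1 - N/N_sat) = -7.318736
t = -ln(1 - N/N_sat) / k = -(-7.318736) / 0.295 = 24.81 days

24.81


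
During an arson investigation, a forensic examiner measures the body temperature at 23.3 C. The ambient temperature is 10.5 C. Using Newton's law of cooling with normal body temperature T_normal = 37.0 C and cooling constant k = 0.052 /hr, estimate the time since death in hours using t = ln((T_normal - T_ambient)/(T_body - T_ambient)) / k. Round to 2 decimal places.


Using Newton's law of cooling:
t = ln((T_normal - T_ambient) / (T_body - T_ambient)) / k
T_normal - T_ambient = 26.5
T_body - T_ambient = 12.8
Ratio = 2.070312
ln(ratio) = 0.727699
t = 0.727699 / 0.052 = 13.99 hours

13.99


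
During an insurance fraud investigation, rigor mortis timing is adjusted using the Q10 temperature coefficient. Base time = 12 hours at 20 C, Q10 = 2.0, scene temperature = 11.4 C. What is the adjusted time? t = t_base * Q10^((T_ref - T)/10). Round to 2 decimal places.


Rigor mortis time adjustment:
Exponent = (T_ref - T_actual) / 10 = (20 - 11.4) / 10 = 0.86
Q10 factor = 2.0^0.86 = 1.81504
t_adjusted = 12 * 1.81504 = 21.78 hours

21.78


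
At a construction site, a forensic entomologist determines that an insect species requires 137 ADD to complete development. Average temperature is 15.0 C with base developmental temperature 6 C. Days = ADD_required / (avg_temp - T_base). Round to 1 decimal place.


Insect development time:
Effective temperature = avg_temp - T_base = 15.0 - 6 = 9.0 C
Days = ADD / effective_temp = 137 / 9.0 = 15.2 days

15.2


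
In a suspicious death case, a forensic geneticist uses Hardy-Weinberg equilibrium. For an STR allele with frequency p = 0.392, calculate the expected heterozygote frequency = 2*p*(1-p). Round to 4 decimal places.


Hardy-Weinberg heterozygote frequency:
q = 1 - p = 1 - 0.392 = 0.608
2pq = 2 * 0.392 * 0.608 = 0.4767

0.4767


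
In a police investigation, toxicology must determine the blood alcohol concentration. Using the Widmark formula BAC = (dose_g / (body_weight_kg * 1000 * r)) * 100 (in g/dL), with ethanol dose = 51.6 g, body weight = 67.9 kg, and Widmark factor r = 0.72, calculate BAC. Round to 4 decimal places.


Applying the Widmark formula:
BAC = (dose_g / (body_wt * 1000 * r)) * 100
Denominator = 67.9 * 1000 * 0.72 = 48888
BAC = (51.6 / 48888) * 100
BAC = 0.1055 g/dL

0.1055


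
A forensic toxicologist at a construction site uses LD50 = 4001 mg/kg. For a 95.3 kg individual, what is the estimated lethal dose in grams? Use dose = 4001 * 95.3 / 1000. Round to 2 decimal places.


Lethal dose calculation:
Lethal dose = LD50 * body_weight / 1000
= 4001 * 95.3 / 1000
= 381295.3 / 1000
= 381.30 g

381.30


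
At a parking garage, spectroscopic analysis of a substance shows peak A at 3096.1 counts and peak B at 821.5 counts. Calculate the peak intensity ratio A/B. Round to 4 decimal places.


Spectral peak ratio:
Peak A = 3096.1 counts
Peak B = 821.5 counts
Ratio = 3096.1 / 821.5 = 3.7688

3.7688


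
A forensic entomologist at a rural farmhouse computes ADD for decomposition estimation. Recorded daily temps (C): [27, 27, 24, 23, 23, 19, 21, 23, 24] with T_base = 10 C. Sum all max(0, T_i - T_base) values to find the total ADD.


Computing ADD day by day:
Day 1: max(0, 27 - 10) = 17
Day 2: max(0, 27 - 10) = 17
Day 3: max(0, 24 - 10) = 14
Day 4: max(0, 23 - 10) = 13
Day 5: max(0, 23 - 10) = 13
Day 6: max(0, 19 - 10) = 9
Day 7: max(0, 21 - 10) = 11
Day 8: max(0, 23 - 10) = 13
Day 9: max(0, 24 - 10) = 14
Total ADD = 121

121


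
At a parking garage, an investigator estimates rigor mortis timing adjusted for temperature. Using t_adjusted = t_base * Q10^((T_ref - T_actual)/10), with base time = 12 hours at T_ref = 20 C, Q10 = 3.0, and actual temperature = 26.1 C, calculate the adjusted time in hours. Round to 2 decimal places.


Rigor mortis time adjustment:
Exponent = (T_ref - T_actual) / 10 = (20 - 26.1) / 10 = -0.61
Q10 factor = 3.0^-0.61 = 0.51163
t_adjusted = 12 * 0.51163 = 6.14 hours

6.14


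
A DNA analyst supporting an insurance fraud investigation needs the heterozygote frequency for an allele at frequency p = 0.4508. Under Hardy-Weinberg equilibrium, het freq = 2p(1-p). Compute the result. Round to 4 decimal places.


Hardy-Weinberg heterozygote frequency:
q = 1 - p = 1 - 0.4508 = 0.5492
2pq = 2 * 0.4508 * 0.5492 = 0.4952

0.4952


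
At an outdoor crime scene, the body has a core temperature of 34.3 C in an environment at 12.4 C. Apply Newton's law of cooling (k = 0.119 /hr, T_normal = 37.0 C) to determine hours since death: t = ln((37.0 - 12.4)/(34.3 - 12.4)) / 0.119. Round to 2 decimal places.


Using Newton's law of cooling:
t = ln((T_normal - T_ambient) / (T_body - T_ambient)) / k
T_normal - T_ambient = 24.6
T_body - T_ambient = 21.9
Ratio = 1.123288
ln(ratio) = 0.11626
t = 0.11626 / 0.119 = 0.98 hours

0.98


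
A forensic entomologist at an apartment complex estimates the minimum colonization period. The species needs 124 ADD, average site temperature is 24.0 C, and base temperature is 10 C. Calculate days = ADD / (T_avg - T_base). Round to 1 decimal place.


Insect development time:
Effective temperature = avg_temp - T_base = 24.0 - 10 = 14.0 C
Days = ADD / effective_temp = 124 / 14.0 = 8.9 days

8.9


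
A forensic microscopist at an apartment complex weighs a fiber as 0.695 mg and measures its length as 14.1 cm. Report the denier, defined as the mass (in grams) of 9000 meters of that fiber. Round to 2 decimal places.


Denier calculation:
Mass in grams = 0.695 mg / 1000 = 0.000695 g
Length in meters = 14.1 cm / 100 = 0.141 m
Linear density = mass / length = 0.000695 / 0.141 = 0.00492908 g/m
Denier = (g/m) * 9000 = 0.00492908 * 9000 = 44.36

44.36


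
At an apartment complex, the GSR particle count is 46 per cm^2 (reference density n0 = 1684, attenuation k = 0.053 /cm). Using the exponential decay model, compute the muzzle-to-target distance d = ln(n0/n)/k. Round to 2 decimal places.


GSR distance calculation:
n0/n = 1684 / 46 = 36.608696
ln(n0/n) = 3.600286
d = 3.600286 / 0.053 = 67.93 cm

67.93


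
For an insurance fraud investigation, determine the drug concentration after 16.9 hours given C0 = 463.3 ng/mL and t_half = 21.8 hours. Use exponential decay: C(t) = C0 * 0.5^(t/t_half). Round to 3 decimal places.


Drug concentration decay:
Number of half-lives = t / t_half = 16.9 / 21.8 = 0.775229
Decay factor = 0.5^0.775229 = 0.58429587
C(t) = 463.3 * 0.58429587 = 270.704 ng/mL

270.704


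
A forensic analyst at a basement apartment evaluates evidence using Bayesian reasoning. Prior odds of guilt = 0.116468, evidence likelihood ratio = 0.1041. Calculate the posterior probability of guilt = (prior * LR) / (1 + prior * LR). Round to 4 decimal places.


Bayesian evidence evaluation:
Posterior odds = prior_odds * LR = 0.116468 * 0.1041 = 0.01212432
Posterior probability = posterior_odds / (1 + posterior_odds)
= 0.01212432 / (1 + 0.01212432)
= 0.01212432 / 1.01212432
= 0.0120

0.0120
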